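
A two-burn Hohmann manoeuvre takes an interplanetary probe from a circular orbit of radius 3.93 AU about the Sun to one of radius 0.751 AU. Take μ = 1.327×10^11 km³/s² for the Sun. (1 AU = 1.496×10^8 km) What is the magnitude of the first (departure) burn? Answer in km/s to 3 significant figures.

In km: r₁ = 3.93 × 1.496×10^8 = 5.87928×10^8 km; r₂ = 0.751 × 1.496×10^8 = 1.123496×10^8 km.
The Hohmann ellipse has a_t = (r₁ + r₂)/2 = 3.501388×10^8 km.
On the circular orbit at r = 5.87928×10^8 km, v_c = √(μ/r) = 15.0236 km/s.
Vis-viva on the transfer ellipse at r = 5.87928×10^8 km gives v_t = √[μ(2/r − 1/a_t)] = 8.51019 km/s.
Δv₁ = |v_t − v_c| = |8.51019 − 15.0236| = 6.513 km/s.

Δv₁ = 6.51 km/s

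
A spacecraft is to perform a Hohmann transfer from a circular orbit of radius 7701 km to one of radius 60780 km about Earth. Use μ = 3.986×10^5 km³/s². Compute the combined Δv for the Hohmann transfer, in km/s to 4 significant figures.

The Hohmann ellipse has a_t = (r₁ + r₂)/2 = 34240.5 km.
Circular speed at r₁: v₁ = √(μ/r₁) = √(3.986×10^5/7701) = 7.194 km/s.
On the transfer ellipse at r₁, vis-viva gives v_p = √[μ(2/r₁ − 1/a_t)] = 9.585 km/s.
First burn Δv₁ = |v_p − v₁| = 2.391 km/s.
Circular speed at r₂: v₂ = √(μ/r₂) = 2.5609 km/s.
Transfer-orbit speed at r₂: v_a = √[μ(2/r₂ − 1/a_t)] = 1.2145 km/s.
Second burn Δv₂ = |v₂ − v_a| = 1.346 km/s.
Total Δv = Δv₁ + Δv₂ = 3.737 km/s.

Δv = 3.737 km/s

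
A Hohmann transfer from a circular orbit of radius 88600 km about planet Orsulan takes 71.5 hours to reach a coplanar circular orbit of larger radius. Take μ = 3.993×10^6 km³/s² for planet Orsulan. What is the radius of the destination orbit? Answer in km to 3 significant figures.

Transfer time t = 71.5 hours = 2.574×10^5 s, and t = π√(a_t³/μ).
So a_t = (μ t²/π²)^(1/3) = (3.993×10^6 × (2.574×10^5)² / π²)^(1/3) = 2.9928×10^5 km.
Since a_t = (r₁ + r₂)/2, r₂ = 2a_t − r₁ = 2×2.9928×10^5 − 88600 = 5.0996×10^5 km.

r₂ = 5.10×10^5 km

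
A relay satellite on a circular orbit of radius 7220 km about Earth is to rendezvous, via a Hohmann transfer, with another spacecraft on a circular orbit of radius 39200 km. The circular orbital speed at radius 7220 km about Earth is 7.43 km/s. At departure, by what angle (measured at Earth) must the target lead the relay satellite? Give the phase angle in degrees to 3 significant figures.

φ = 98.0°

From the circular-orbit relation v² = μ/r at r = 7220 km: μ = v²r = (7.43)² × 7220 = 3.98579×10^5 km³/s².
The Hohmann ellipse has a_t = (r₁ + r₂)/2 = 23210 km.
The half-period of the transfer ellipse is t = π√(a_t³/μ) = 17596 s.
Target angular speed ω₂ = √(μ/r₂³) = 8.1345×10^-5 rad/s.
Angle swept by the target during transfer: ω₂·t = 1.4313 rad = 82.01°.
Arrival is 180° from departure on the ellipse, so φ = 180° − 82.01° = 98.0°.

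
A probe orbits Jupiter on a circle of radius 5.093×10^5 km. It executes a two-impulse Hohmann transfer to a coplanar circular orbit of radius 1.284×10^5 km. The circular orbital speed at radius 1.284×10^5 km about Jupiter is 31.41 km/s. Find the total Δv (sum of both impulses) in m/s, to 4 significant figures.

From the circular-orbit relation v² = μ/r at r = 1.284×10^5 km: μ = v²r = (31.41)² × 1.284×10^5 = 1.26678×10^8 km³/s².
Semi-major axis of the transfer orbit: a_t = (5.093×10^5 + 1.284×10^5)/2 = 3.1885×10^5 km.
At r₁ the circular-orbit speed is v₁ = √(μ/r₁) = 15.771 km/s.
Transfer-orbit speed at r₁ (v² = μ(2/r − 1/a)): v_a = √[μ(2/r₁ − 1/a_t)] = 10.008 km/s.
First burn Δv₁ = |v_a − v₁| = 5.763 km/s.
Circular speed at r₂: v₂ = √(μ/r₂) = 31.410 km/s.
Transfer-orbit speed at r₂: v_p = √[μ(2/r₂ − 1/a_t)] = 39.697 km/s.
Second burn Δv₂ = |v₂ − v_p| = 8.287 km/s.
Total Δv = Δv₁ + Δv₂ = 14.05 km/s.

Δv = 14050 m/s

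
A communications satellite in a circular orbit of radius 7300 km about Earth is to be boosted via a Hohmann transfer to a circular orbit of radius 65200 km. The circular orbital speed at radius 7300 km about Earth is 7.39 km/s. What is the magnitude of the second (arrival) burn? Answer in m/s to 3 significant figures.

Δv₂ = 1360 m/s

From the circular-orbit relation v² = μ/r at r = 7300 km: μ = v²r = (7.39)² × 7300 = 3.98668×10^5 km³/s².
The Hohmann ellipse has a_t = (r₁ + r₂)/2 = 36250 km.
Circular speed at r = 65200 km: v_c = √(μ/r) = 2.473 km/s.
Transfer-orbit speed at the same r (vis-viva, a = a_t): v_t = √[μ(2/r − 1/a_t)] = 1.110 km/s.
Δv₂ = |v_t − v_c| = |1.110 − 2.473| = 1.363 km/s.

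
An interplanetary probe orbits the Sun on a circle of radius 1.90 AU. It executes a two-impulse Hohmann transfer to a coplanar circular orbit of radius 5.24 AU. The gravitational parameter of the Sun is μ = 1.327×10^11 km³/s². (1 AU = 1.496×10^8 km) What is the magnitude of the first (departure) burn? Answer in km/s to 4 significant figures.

In km: r₁ = 1.90 × 1.496×10^8 = 2.8424×10^8 km; r₂ = 5.24 × 1.496×10^8 = 7.83904×10^8 km.
Semi-major axis of the transfer orbit: a_t = (2.8424×10^8 + 7.83904×10^8)/2 = 5.34072×10^8 km.
Circular speed at r = 2.8424×10^8 km: v_c = √(μ/r) = 21.61 km/s.
Transfer-orbit speed at the same r (vis-viva, a = a_t): v_t = √[μ(2/r − 1/a_t)] = 26.18 km/s.
Δv₁ = |v_t − v_c| = |26.18 − 21.61| = 4.570 km/s.

Δv₁ = 4.570 km/s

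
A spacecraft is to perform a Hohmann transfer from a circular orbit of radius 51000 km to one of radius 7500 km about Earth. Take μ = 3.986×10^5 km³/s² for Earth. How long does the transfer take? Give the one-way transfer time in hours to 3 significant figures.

t = 6.91 hours

Semi-major axis of the transfer orbit: a_t = (51000 + 7500)/2 = 29250 km.
By Kepler's third law the transfer-orbit period is T = 2π√(a_t³/μ), so t = T/2 = 24890 s.
Converting: 24890 s ÷ 3600 s/hour = 6.91 hours.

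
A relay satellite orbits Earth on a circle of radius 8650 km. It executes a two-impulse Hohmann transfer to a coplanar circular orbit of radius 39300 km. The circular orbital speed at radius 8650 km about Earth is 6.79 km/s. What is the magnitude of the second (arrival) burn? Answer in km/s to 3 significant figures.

From the circular-orbit relation v² = μ/r at r = 8650 km: μ = v²r = (6.79)² × 8650 = 3.98800×10^5 km³/s².
The Hohmann ellipse has a_t = (r₁ + r₂)/2 = 23975 km.
Circular speed at r = 39300 km: v_c = √(μ/r) = 3.1855 km/s.
Transfer-orbit speed at the same r (vis-viva, a = a_t): v_t = √[μ(2/r − 1/a_t)] = 1.9134 km/s.
Δv₂ = |v_t − v_c| = |1.9134 − 3.1855| = 1.272 km/s.

Δv₂ = 1.27 km/s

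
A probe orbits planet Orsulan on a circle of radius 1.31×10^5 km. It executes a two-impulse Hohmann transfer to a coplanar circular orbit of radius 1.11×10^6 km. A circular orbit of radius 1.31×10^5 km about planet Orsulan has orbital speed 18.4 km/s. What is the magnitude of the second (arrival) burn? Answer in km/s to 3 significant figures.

From the circular-orbit relation v² = μ/r at r = 1.31×10^5 km: μ = v²r = (18.4)² × 1.31×10^5 = 4.43514×10^7 km³/s².
Transfer-ellipse semi-major axis a_t = (r₁ + r₂)/2 = (1.310×10^5 + 1.110×10^6)/2 = 6.205×10^5 km.
Circular speed at r = 1.110×10^6 km: v_c = √(μ/r) = 6.321 km/s.
Transfer-orbit speed at the same r (vis-viva, a = a_t): v_t = √[μ(2/r − 1/a_t)] = 2.904 km/s.
Δv₂ = |v_t − v_c| = |2.904 − 6.321| = 3.417 km/s.

Δv₂ = 3.42 km/s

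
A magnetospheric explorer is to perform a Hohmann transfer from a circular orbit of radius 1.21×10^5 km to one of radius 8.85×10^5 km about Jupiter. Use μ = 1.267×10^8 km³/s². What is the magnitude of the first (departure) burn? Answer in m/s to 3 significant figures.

Δv₁ = 10600 m/s

The Hohmann ellipse has a_t = (r₁ + r₂)/2 = 5.030×10^5 km.
Circular speed at r = 1.210×10^5 km: v_c = √(μ/r) = 32.36 km/s.
Transfer-orbit speed at the same r (vis-viva, a = a_t): v_t = √[μ(2/r − 1/a_t)] = 42.92 km/s.
Δv₁ = |v_t − v_c| = |42.92 − 32.36| = 10.56 km/s.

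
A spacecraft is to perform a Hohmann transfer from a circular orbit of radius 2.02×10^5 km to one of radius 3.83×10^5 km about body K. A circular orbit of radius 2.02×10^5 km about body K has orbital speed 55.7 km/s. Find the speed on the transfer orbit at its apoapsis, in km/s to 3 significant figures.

From the circular-orbit relation v² = μ/r at r = 2.02×10^5 km: μ = v²r = (55.7)² × 2.02×10^5 = 6.26703×10^8 km³/s².
Semi-major axis of the transfer orbit: a_t = (2.020×10^5 + 3.830×10^5)/2 = 2.925×10^5 km.
The apoapsis of the transfer ellipse is at r = 3.830×10^5 km.
From the vis-viva equation, v = √[μ(2/r − 1/a_t)] = 33.62 km/s.

v = 33.6 km/s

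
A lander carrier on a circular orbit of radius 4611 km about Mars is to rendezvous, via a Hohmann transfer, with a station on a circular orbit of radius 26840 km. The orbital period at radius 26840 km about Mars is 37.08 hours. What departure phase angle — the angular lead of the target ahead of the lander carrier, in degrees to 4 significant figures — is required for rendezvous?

φ = 99.28°

From Kepler's third law T² = 4π²r³/μ at r = 26840 km, T = 37.08 hours = 37.08 × 3600 s = 1.33488×10^5 s: μ = 4π²r³/T² = 42837.4 km³/s².
Transfer-ellipse semi-major axis a_t = (r₁ + r₂)/2 = (4611 + 26840)/2 = 15725.5 km.
Transfer time t = π√(a_t³/μ) = 29933 s.
The target's mean motion on its circular orbit is ω₂ = √(μ/r₂³) = 4.7069×10^-5 rad/s.
Angle swept by the target during transfer: ω₂·t = 1.4089 rad = 80.72°.
The lander carrier traverses 180° on the transfer ellipse, so the target must lead by 180° − 80.72° = 99.28°.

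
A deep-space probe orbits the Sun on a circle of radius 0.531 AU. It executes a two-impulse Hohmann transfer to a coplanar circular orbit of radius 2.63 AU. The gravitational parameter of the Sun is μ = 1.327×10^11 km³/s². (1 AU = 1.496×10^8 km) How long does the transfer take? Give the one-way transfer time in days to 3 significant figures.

t = 363 days

In km: r₁ = 0.531 × 1.496×10^8 = 7.94376×10^7 km; r₂ = 2.63 × 1.496×10^8 = 3.93448×10^8 km.
Transfer-ellipse semi-major axis a_t = (r₁ + r₂)/2 = (7.94376×10^7 + 3.93448×10^8)/2 = 2.364428×10^8 km.
By Kepler's third law the transfer-orbit period is T = 2π√(a_t³/μ), so t = T/2 = 3.135×10^7 s.
Converting: 3.135×10^7 s ÷ 86400 s/day = 363 days.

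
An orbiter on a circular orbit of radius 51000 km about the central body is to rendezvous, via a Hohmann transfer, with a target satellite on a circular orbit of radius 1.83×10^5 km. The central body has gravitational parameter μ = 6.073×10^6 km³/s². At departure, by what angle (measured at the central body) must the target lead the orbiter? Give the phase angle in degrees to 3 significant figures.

φ = 88.0°

The Hohmann ellipse has a_t = (r₁ + r₂)/2 = 1.170×10^5 km.
Transfer time t = π√(a_t³/μ) = 51020 s.
Target angular speed ω₂ = √(μ/r₂³) = 3.148×10^-5 rad/s.
Angle swept by the target during transfer: ω₂·t = 1.606 rad = 92.02°.
Arrival is 180° from departure on the ellipse, so φ = 180° − 92.02° = 88.0°.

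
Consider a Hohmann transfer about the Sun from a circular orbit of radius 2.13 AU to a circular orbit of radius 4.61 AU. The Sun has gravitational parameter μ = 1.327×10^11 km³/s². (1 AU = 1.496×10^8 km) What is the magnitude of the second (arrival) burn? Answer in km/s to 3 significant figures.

Δv₂ = 2.84 km/s

In km: r₁ = 2.13 × 1.496×10^8 = 3.18648×10^8 km; r₂ = 4.61 × 1.496×10^8 = 6.89656×10^8 km.
The Hohmann ellipse has a_t = (r₁ + r₂)/2 = 5.04152×10^8 km.
Circular speed at r = 6.89656×10^8 km: v_c = √(μ/r) = 13.871 km/s.
Vis-viva on the transfer ellipse at r = 6.89656×10^8 km gives v_t = √[μ(2/r − 1/a_t)] = 11.028 km/s.
Δv₂ = |v_t − v_c| = |11.028 − 13.871| = 2.843 km/s.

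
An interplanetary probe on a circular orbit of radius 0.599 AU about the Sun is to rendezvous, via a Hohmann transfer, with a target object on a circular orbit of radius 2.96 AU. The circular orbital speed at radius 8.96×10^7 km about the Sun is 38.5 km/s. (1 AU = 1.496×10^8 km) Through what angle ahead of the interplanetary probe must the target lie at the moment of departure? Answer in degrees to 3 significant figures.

From the circular-orbit relation v² = μ/r at r = 8.96×10^7 km: μ = v²r = (38.5)² × 8.96×10^7 = 1.32810×10^11 km³/s².
In km: r₁ = 0.599 × 1.496×10^8 = 8.96104×10^7 km; r₂ = 2.96 × 1.496×10^8 = 4.42816×10^8 km.
Transfer-ellipse semi-major axis a_t = (r₁ + r₂)/2 = (8.96104×10^7 + 4.42816×10^8)/2 = 2.662132×10^8 km.
The half-period of the transfer ellipse is t = π√(a_t³/μ) = 3.7444×10^7 s.
The target's mean motion on its circular orbit is ω₂ = √(μ/r₂³) = 3.9109×10^-8 rad/s.
Angle swept by the target during transfer: ω₂·t = 1.4644 rad = 83.90°.
The interplanetary probe traverses 180° on the transfer ellipse, so the target must lead by 180° − 83.90° = 96.1°.

φ = 96.1°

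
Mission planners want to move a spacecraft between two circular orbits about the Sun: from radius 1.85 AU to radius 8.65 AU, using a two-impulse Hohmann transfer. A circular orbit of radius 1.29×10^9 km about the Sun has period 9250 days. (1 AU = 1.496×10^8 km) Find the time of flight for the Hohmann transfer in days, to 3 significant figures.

From Kepler's third law T² = 4π²r³/μ at r = 1.29×10^9 km, T = 9250 days = 9250 × 86400 s = 7.992×10^8 s: μ = 4π²r³/T² = 1.32684×10^11 km³/s².
In km: r₁ = 1.85 × 1.496×10^8 = 2.7676×10^8 km; r₂ = 8.65 × 1.496×10^8 = 1.29404×10^9 km.
The Hohmann ellipse has a_t = (r₁ + r₂)/2 = 7.854×10^8 km.
Half the transfer-orbit period gives t = π√(a_t³/μ) = 1.898×10^8 s.
Converting: 1.898×10^8 s ÷ 86400 s/day = 2200 days.

t = 2200 days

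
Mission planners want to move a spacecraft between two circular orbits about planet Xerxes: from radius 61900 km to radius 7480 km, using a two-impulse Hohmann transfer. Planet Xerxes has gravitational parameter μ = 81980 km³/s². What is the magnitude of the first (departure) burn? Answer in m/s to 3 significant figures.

The Hohmann ellipse has a_t = (r₁ + r₂)/2 = 34690 km.
On the circular orbit at r = 61900 km, v_c = √(μ/r) = 1.1508 km/s.
Vis-viva on the transfer ellipse at r = 61900 km gives v_t = √[μ(2/r − 1/a_t)] = 0.53439 km/s.
Δv₁ = |v_t − v_c| = |0.53439 − 1.1508| = 0.6164 km/s.

Δv₁ = 616 m/s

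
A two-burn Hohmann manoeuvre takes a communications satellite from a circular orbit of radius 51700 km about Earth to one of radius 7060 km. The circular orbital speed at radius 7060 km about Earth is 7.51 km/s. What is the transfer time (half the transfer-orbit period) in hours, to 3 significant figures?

t = 6.96 hours

From the circular-orbit relation v² = μ/r at r = 7060 km: μ = v²r = (7.51)² × 7060 = 3.98185×10^5 km³/s².
Semi-major axis of the transfer orbit: a_t = (51700 + 7060)/2 = 29380 km.
Half the transfer-orbit period gives t = π√(a_t³/μ) = 25070 s.
Converting: 25070 s ÷ 3600 s/hour = 6.96 hours.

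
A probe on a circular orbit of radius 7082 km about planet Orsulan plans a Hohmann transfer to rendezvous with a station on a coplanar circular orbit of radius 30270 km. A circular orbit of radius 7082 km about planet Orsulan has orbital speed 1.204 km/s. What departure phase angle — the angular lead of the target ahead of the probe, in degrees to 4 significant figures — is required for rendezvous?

From the circular-orbit relation v² = μ/r at r = 7082 km: μ = v²r = (1.204)² × 7082 = 10266.2 km³/s².
Semi-major axis of the transfer orbit: a_t = (7082 + 30270)/2 = 18676 km.
Transfer time t = π√(a_t³/μ) = 79135 s.
The target's mean motion on its circular orbit is ω₂ = √(μ/r₂³) = 1.9239×10^-5 rad/s.
Angle swept by the target during transfer: ω₂·t = 1.5225 rad = 87.23°.
The probe traverses 180° on the transfer ellipse, so the target must lead by 180° − 87.23° = 92.77°.

φ = 92.77°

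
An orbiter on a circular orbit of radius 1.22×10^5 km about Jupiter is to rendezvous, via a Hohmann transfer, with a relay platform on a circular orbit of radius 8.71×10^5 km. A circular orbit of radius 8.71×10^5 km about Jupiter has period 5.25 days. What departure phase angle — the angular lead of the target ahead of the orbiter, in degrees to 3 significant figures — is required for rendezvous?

From Kepler's third law T² = 4π²r³/μ at r = 8.71×10^5 km, T = 5.25 days = 5.25 × 86400 s = 4.536×10^5 s: μ = 4π²r³/T² = 1.26785×10^8 km³/s².
Semi-major axis of the transfer orbit: a_t = (1.220×10^5 + 8.710×10^5)/2 = 4.965×10^5 km.
The half-period of the transfer ellipse is t = π√(a_t³/μ) = 97610 s.
Target angular speed ω₂ = √(μ/r₂³) = 1.3852×10^-5 rad/s.
Angle swept by the target during transfer: ω₂·t = 1.3521 rad = 77.47°.
The orbiter traverses 180° on the transfer ellipse, so the target must lead by 180° − 77.47° = 103°.

φ = 103°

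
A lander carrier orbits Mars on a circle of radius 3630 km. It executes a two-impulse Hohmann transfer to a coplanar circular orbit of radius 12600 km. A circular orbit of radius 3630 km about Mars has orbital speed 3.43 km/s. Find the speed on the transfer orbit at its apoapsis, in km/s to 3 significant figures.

v = 1.23 km/s

From the circular-orbit relation v² = μ/r at r = 3630 km: μ = v²r = (3.43)² × 3630 = 42706.6 km³/s².
Transfer-ellipse semi-major axis a_t = (r₁ + r₂)/2 = (3630 + 12600)/2 = 8115 km.
At apoapsis, r = 12600 km.
Applying v² = μ(2/r − 1/a_t): v = 1.231 km/s.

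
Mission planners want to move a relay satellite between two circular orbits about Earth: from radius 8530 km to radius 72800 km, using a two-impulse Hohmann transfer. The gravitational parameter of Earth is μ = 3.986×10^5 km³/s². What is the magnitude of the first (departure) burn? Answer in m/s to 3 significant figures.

The Hohmann ellipse has a_t = (r₁ + r₂)/2 = 40665 km.
Circular speed at r = 8530 km: v_c = √(μ/r) = 6.835875 km/s.
Transfer-orbit speed at the same r (vis-viva, a = a_t): v_t = √[μ(2/r − 1/a_t)] = 9.146384 km/s.
Δv₁ = |v_t − v_c| = |9.146384 − 6.835875| = 2.311 km/s.

Δv₁ = 2310 m/s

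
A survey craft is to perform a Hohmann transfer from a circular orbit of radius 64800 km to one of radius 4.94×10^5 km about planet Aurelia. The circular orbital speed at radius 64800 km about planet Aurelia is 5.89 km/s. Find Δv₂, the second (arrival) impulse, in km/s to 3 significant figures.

From the circular-orbit relation v² = μ/r at r = 64800 km: μ = v²r = (5.89)² × 64800 = 2.24805×10^6 km³/s².
The Hohmann ellipse has a_t = (r₁ + r₂)/2 = 2.794×10^5 km.
Circular speed at r = 4.940×10^5 km: v_c = √(μ/r) = 2.133 km/s.
Transfer-orbit speed at the same r (vis-viva, a = a_t): v_t = √[μ(2/r − 1/a_t)] = 1.027 km/s.
Δv₂ = |v_t − v_c| = |1.027 − 2.133| = 1.106 km/s.

Δv₂ = 1.11 km/s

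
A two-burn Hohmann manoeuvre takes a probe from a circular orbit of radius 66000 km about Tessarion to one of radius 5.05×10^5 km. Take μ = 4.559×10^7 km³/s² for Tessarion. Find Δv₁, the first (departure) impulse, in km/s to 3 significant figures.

Δv₁ = 8.67 km/s

Transfer-ellipse semi-major axis a_t = (r₁ + r₂)/2 = (66000 + 5.050×10^5)/2 = 2.855×10^5 km.
Circular speed at r = 66000 km: v_c = √(μ/r) = 26.2823 km/s.
Vis-viva on the transfer ellipse at r = 66000 km gives v_t = √[μ(2/r − 1/a_t)] = 34.9547 km/s.
Δv₁ = |v_t − v_c| = |34.9547 − 26.2823| = 8.672 km/s.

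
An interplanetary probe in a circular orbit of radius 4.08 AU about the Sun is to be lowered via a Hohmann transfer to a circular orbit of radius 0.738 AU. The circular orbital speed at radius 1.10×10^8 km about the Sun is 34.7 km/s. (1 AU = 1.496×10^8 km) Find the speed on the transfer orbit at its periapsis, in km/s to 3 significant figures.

v = 45.1 km/s

From the circular-orbit relation v² = μ/r at r = 1.10×10^8 km: μ = v²r = (34.7)² × 1.10×10^8 = 1.32450×10^11 km³/s².
In km: r₁ = 4.08 × 1.496×10^8 = 6.10368×10^8 km; r₂ = 0.738 × 1.496×10^8 = 1.104048×10^8 km.
The Hohmann ellipse has a_t = (r₁ + r₂)/2 = 3.603864×10^8 km.
At periapsis, r = 1.104048×10^8 km.
Applying v² = μ(2/r − 1/a_t): v = 45.08 km/s.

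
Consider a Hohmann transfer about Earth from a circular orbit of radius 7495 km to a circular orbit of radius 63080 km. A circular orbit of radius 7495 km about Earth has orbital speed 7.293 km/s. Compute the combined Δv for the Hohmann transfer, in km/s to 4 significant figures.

Δv = 3.813 km/s

From the circular-orbit relation v² = μ/r at r = 7495 km: μ = v²r = (7.293)² × 7495 = 3.98643×10^5 km³/s².
The Hohmann ellipse has a_t = (r₁ + r₂)/2 = 35287.5 km.
Circular speed at r₁: v₁ = √(μ/r₁) = √(3.98643×10^5/7495) = 7.293 km/s.
On the transfer ellipse at r₁, vis-viva equation gives v_p = √[μ(2/r₁ − 1/a_t)] = 9.751 km/s.
First burn Δv₁ = |v_p − v₁| = 2.458 km/s.
At r₂, v₂ = √(μ/r₂) = 2.514 km/s.
Transfer-orbit speed at r₂: v_a = √[μ(2/r₂ − 1/a_t)] = 1.159 km/s.
Second burn Δv₂ = |v₂ − v_a| = 1.355 km/s.
Δv = Δv₁ + Δv₂ = 2.458 + 1.355 = 3.813 km/s.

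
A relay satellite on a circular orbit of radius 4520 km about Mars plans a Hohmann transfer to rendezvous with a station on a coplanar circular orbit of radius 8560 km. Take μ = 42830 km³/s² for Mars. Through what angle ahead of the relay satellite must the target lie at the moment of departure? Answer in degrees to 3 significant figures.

The Hohmann ellipse has a_t = (r₁ + r₂)/2 = 6540 km.
The half-period of the transfer ellipse is t = π√(a_t³/μ) = 8029 s.
Target angular speed ω₂ = √(μ/r₂³) = 2.613×10^-4 rad/s.
Angle swept by the target during transfer: ω₂·t = 2.098 rad = 120.2°.
Arrival is 180° from departure on the ellipse, so φ = 180° − 120.2° = 59.8°.

φ = 59.8°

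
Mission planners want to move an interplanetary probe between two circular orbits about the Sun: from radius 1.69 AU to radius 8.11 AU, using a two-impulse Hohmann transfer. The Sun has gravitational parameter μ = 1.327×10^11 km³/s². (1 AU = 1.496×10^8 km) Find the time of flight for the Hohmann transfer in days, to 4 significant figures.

t = 1981 days

In km: r₁ = 1.69 × 1.496×10^8 = 2.52824×10^8 km; r₂ = 8.11 × 1.496×10^8 = 1.213256×10^9 km.
Semi-major axis of the transfer orbit: a_t = (2.52824×10^8 + 1.213256×10^9)/2 = 7.3304×10^8 km.
Half the transfer-orbit period gives t = π√(a_t³/μ) = 1.712×10^8 s.
Converting: 1.712×10^8 s ÷ 86400 s/day = 1981 days.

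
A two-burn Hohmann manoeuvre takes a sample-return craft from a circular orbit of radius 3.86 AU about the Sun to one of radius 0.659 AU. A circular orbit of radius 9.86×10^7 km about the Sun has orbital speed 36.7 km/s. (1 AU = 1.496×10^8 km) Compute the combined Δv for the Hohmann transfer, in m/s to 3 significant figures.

Δv = 18200 m/s

From the circular-orbit relation v² = μ/r at r = 9.86×10^7 km: μ = v²r = (36.7)² × 9.86×10^7 = 1.32803×10^11 km³/s².
In km: r₁ = 3.86 × 1.496×10^8 = 5.77456×10^8 km; r₂ = 0.659 × 1.496×10^8 = 9.85864×10^7 km.
The Hohmann ellipse has a_t = (r₁ + r₂)/2 = 3.380212×10^8 km.
Circular speed at r₁: v₁ = √(μ/r₁) = √(1.32803×10^11/5.77456×10^8) = 15.1651 km/s.
Transfer-orbit speed at r₁ (v² = μ(2/r − 1/a)): v_a = √[μ(2/r₁ − 1/a_t)] = 8.18996 km/s.
First burn Δv₁ = |v_a − v₁| = 6.9751 km/s.
At r₂, v₂ = √(μ/r₂) = 36.703 km/s.
Transfer-orbit speed at r₂: v_p = √[μ(2/r₂ − 1/a_t)] = 47.972 km/s.
Second burn Δv₂ = |v₂ − v_p| = 11.269 km/s.
Total Δv = Δv₁ + Δv₂ = 18.24 km/s.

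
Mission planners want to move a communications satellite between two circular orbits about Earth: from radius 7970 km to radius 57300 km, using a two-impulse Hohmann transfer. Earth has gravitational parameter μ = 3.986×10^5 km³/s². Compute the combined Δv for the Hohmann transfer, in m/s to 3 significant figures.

Semi-major axis of the transfer orbit: a_t = (7970 + 57300)/2 = 32635 km.
At r₁ the circular-orbit speed is v₁ = √(μ/r₁) = 7.072 km/s.
Transfer-orbit speed at r₁ (vis-viva): v_p = √[μ(2/r₁ − 1/a_t)] = 9.371 km/s.
First burn Δv₁ = |v_p − v₁| = 2.299 km/s.
At r₂, v₂ = √(μ/r₂) = 2.637 km/s.
Transfer-orbit speed at r₂: v_a = √[μ(2/r₂ − 1/a_t)] = 1.303 km/s.
Second burn Δv₂ = |v₂ − v_a| = 1.334 km/s.
Δv = Δv₁ + Δv₂ = 2.299 + 1.334 = 3.633 km/s.

Δv = 3630 m/s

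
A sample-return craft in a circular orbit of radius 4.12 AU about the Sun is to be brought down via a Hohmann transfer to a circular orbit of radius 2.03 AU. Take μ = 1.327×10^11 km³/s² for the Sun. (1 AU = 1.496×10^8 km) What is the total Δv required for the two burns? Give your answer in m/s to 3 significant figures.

In km: r₁ = 4.12 × 1.496×10^8 = 6.16352×10^8 km; r₂ = 2.03 × 1.496×10^8 = 3.03688×10^8 km.
Semi-major axis of the transfer orbit: a_t = (6.16352×10^8 + 3.03688×10^8)/2 = 4.6002×10^8 km.
At r₁ the circular-orbit speed is v₁ = √(μ/r₁) = 14.673 km/s.
On the transfer ellipse at r₁, v² = μ(2/r − 1/a) gives v_a = √[μ(2/r₁ − 1/a_t)] = 11.922 km/s.
First burn Δv₁ = |v_a − v₁| = 2.751 km/s.
Circular speed at r₂: v₂ = √(μ/r₂) = 20.9036 km/s.
Transfer-orbit speed at r₂: v_p = √[μ(2/r₂ − 1/a_t)] = 24.1962 km/s.
Second burn Δv₂ = |v₂ − v_p| = 3.293 km/s.
Total Δv = Δv₁ + Δv₂ = 6.044 km/s.

Δv = 6040 m/s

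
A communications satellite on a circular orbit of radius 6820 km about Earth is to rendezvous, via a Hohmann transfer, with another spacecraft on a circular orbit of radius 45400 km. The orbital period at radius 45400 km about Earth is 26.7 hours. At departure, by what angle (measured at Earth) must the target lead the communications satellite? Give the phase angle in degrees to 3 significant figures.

From Kepler's third law T² = 4π²r³/μ at r = 45400 km, T = 26.7 hours = 26.7 × 3600 s = 96120 s: μ = 4π²r³/T² = 3.99852×10^5 km³/s².
The Hohmann ellipse has a_t = (r₁ + r₂)/2 = 26110 km.
Transfer time t = π√(a_t³/μ) = 20960 s.
Target angular speed ω₂ = √(μ/r₂³) = 6.537×10^-5 rad/s.
Angle swept by the target during transfer: ω₂·t = 1.3702 rad = 78.51°.
The communications satellite traverses 180° on the transfer ellipse, so the target must lead by 180° − 78.51° = 101°.

φ = 101°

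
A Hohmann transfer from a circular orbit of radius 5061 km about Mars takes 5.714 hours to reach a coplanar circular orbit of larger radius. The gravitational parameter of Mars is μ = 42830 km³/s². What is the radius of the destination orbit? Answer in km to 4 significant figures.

Transfer time t = 5.714 hours = 20570.4 s, and t = π√(a_t³/μ).
So a_t = (μ t²/π²)^(1/3) = (42830 × (20570.4)² / π²)^(1/3) = 12246 km.
Since a_t = (r₁ + r₂)/2, r₂ = 2a_t − r₁ = 2×12246 − 5061 = 19431 km.

r₂ = 19430 km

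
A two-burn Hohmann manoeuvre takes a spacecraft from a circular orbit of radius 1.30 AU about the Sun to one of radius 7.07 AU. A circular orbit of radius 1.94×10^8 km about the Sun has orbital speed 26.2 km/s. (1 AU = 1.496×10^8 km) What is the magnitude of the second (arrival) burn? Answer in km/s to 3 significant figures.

Δv₂ = 4.97 km/s

From the circular-orbit relation v² = μ/r at r = 1.94×10^8 km: μ = v²r = (26.2)² × 1.94×10^8 = 1.33169×10^11 km³/s².
In km: r₁ = 1.30 × 1.496×10^8 = 1.9448×10^8 km; r₂ = 7.07 × 1.496×10^8 = 1.057672×10^9 km.
Semi-major axis of the transfer orbit: a_t = (1.9448×10^8 + 1.057672×10^9)/2 = 6.26076×10^8 km.
Circular speed at r = 1.057672×10^9 km: v_c = √(μ/r) = 11.221 km/s.
Transfer-orbit speed at the same r (vis-viva, a = a_t): v_t = √[μ(2/r − 1/a_t)] = 6.2539 km/s.
Δv₂ = |v_t − v_c| = |6.2539 − 11.221| = 4.967 km/s.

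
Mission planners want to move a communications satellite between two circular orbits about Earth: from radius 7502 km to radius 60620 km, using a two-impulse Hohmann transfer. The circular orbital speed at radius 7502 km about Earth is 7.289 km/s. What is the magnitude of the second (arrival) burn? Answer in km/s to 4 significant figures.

Δv₂ = 1.361 km/s

From the circular-orbit relation v² = μ/r at r = 7502 km: μ = v²r = (7.289)² × 7502 = 3.98578×10^5 km³/s².
The Hohmann ellipse has a_t = (r₁ + r₂)/2 = 34061 km.
On the circular orbit at r = 60620 km, v_c = √(μ/r) = 2.564 km/s.
Transfer-orbit speed at the same r (vis-viva, a = a_t): v_t = √[μ(2/r − 1/a_t)] = 1.203 km/s.
Δv₂ = |v_t − v_c| = |1.203 − 2.564| = 1.361 km/s.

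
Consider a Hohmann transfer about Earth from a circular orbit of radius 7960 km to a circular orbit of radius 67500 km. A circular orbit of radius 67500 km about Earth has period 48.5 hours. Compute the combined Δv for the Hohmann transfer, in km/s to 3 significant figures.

Δv = 3.70 km/s

From Kepler's third law T² = 4π²r³/μ at r = 67500 km, T = 48.5 hours = 48.5 × 3600 s = 1.746×10^5 s: μ = 4π²r³/T² = 3.98275×10^5 km³/s².
Semi-major axis of the transfer orbit: a_t = (7960 + 67500)/2 = 37730 km.
Circular speed at r₁: v₁ = √(μ/r₁) = √(3.98275×10^5/7960) = 7.0735 km/s.
On the transfer ellipse at r₁, v² = μ(2/r − 1/a) gives v_p = √[μ(2/r₁ − 1/a_t)] = 9.4611 km/s.
First burn Δv₁ = |v_p − v₁| = 2.388 km/s.
Circular speed at r₂: v₂ = √(μ/r₂) = 2.429 km/s.
Transfer-orbit speed at r₂: v_a = √[μ(2/r₂ − 1/a_t)] = 1.116 km/s.
Second burn Δv₂ = |v₂ − v_a| = 1.313 km/s.
Total Δv = Δv₁ + Δv₂ = 3.701 km/s.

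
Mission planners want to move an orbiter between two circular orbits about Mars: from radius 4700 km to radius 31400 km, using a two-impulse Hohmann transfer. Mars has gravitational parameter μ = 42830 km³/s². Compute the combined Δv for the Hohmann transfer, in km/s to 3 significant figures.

The Hohmann ellipse has a_t = (r₁ + r₂)/2 = 18050 km.
At r₁ the circular-orbit speed is v₁ = √(μ/r₁) = 3.0187 km/s.
On the transfer ellipse at r₁, vis-viva equation gives v_p = √[μ(2/r₁ − 1/a_t)] = 3.9815 km/s.
First burn Δv₁ = |v_p − v₁| = 0.9628 km/s.
At r₂, v₂ = √(μ/r₂) = 1.1679 km/s.
Transfer-orbit speed at r₂: v_a = √[μ(2/r₂ − 1/a_t)] = 0.59596 km/s.
Second burn Δv₂ = |v₂ − v_a| = 0.5719 km/s.
Total Δv = Δv₁ + Δv₂ = 1.535 km/s.

Δv = 1.53 km/s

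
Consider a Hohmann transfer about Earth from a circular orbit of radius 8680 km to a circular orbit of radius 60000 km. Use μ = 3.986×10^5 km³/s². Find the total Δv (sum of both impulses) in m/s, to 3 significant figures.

Transfer-ellipse semi-major axis a_t = (r₁ + r₂)/2 = (8680 + 60000)/2 = 34340 km.
At r₁ the circular-orbit speed is v₁ = √(μ/r₁) = 6.7766 km/s.
Transfer-orbit speed at r₁ (vis-viva): v_p = √[μ(2/r₁ − 1/a_t)] = 8.9574 km/s.
First burn Δv₁ = |v_p − v₁| = 2.181 km/s.
At r₂, v₂ = √(μ/r₂) = 2.5775 km/s.
Transfer-orbit speed at r₂: v_a = √[μ(2/r₂ − 1/a_t)] = 1.2958 km/s.
Second burn Δv₂ = |v₂ − v_a| = 1.282 km/s.
Total Δv = Δv₁ + Δv₂ = 3.463 km/s.

Δv = 3460 m/s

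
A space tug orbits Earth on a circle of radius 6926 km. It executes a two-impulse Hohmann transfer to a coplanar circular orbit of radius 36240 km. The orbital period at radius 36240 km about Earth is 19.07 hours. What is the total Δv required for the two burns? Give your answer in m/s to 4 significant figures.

Δv = 3682 m/s

From Kepler's third law T² = 4π²r³/μ at r = 36240 km, T = 19.07 hours = 19.07 × 3600 s = 68652 s: μ = 4π²r³/T² = 3.98674×10^5 km³/s².
The Hohmann ellipse has a_t = (r₁ + r₂)/2 = 21583 km.
Circular speed at r₁: v₁ = √(μ/r₁) = √(3.98674×10^5/6926) = 7.587 km/s.
On the transfer ellipse at r₁, vis-viva gives v_p = √[μ(2/r₁ − 1/a_t)] = 9.831 km/s.
First burn Δv₁ = |v_p − v₁| = 2.244 km/s.
Circular speed at r₂: v₂ = √(μ/r₂) = 3.317 km/s.
Transfer-orbit speed at r₂: v_a = √[μ(2/r₂ − 1/a_t)] = 1.879 km/s.
Second burn Δv₂ = |v₂ − v_a| = 1.438 km/s.
Δv = Δv₁ + Δv₂ = 2.244 + 1.438 = 3.682 km/s.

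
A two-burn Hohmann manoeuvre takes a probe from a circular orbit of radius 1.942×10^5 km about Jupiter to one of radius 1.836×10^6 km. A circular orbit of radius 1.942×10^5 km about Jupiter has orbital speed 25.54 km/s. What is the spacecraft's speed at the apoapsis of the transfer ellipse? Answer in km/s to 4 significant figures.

v = 3.633 km/s

From the circular-orbit relation v² = μ/r at r = 1.942×10^5 km: μ = v²r = (25.54)² × 1.942×10^5 = 1.26675×10^8 km³/s².
Transfer-ellipse semi-major axis a_t = (r₁ + r₂)/2 = (1.942×10^5 + 1.836×10^6)/2 = 1.0151×10^6 km.
The apoapsis of the transfer ellipse is at r = 1.836×10^6 km.
Applying v² = μ(2/r − 1/a_t): v = 3.633 km/s.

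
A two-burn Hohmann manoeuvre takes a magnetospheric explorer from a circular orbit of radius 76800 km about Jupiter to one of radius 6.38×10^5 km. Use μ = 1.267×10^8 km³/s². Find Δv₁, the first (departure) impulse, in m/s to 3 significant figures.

Δv₁ = 13700 m/s

Semi-major axis of the transfer orbit: a_t = (76800 + 6.380×10^5)/2 = 3.574×10^5 km.
Circular speed at r = 76800 km: v_c = √(μ/r) = 40.62 km/s.
Transfer-orbit speed at the same r (vis-viva, a = a_t): v_t = √[μ(2/r − 1/a_t)] = 54.27 km/s.
Δv₁ = |v_t − v_c| = |54.27 − 40.62| = 13.65 km/s.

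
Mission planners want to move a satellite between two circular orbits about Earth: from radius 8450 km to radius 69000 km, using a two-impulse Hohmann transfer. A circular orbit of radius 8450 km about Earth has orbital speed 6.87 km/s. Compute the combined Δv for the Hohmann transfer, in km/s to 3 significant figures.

Δv = 3.58 km/s

From the circular-orbit relation v² = μ/r at r = 8450 km: μ = v²r = (6.87)² × 8450 = 3.98814×10^5 km³/s².
Transfer-ellipse semi-major axis a_t = (r₁ + r₂)/2 = (8450 + 69000)/2 = 38725 km.
Circular speed at r₁: v₁ = √(μ/r₁) = √(3.98814×10^5/8450) = 6.870 km/s.
On the transfer ellipse at r₁, vis-viva equation gives v_p = √[μ(2/r₁ − 1/a_t)] = 9.170 km/s.
First burn Δv₁ = |v_p − v₁| = 2.300 km/s.
At r₂, v₂ = √(μ/r₂) = 2.404 km/s.
Transfer-orbit speed at r₂: v_a = √[μ(2/r₂ − 1/a_t)] = 1.123 km/s.
Second burn Δv₂ = |v₂ − v_a| = 1.281 km/s.
Total Δv = Δv₁ + Δv₂ = 3.581 km/s.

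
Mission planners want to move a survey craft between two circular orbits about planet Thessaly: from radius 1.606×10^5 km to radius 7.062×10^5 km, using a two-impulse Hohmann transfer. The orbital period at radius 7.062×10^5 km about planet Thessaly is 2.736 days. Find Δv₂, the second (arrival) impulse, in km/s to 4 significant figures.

From Kepler's third law T² = 4π²r³/μ at r = 7.062×10^5 km, T = 2.736 days = 2.736 × 86400 s = 2.363904×10^5 s: μ = 4π²r³/T² = 2.48819×10^8 km³/s².
Semi-major axis of the transfer orbit: a_t = (1.606×10^5 + 7.062×10^5)/2 = 4.334×10^5 km.
Circular speed at r = 7.062×10^5 km: v_c = √(μ/r) = 18.7706 km/s.
Vis-viva on the transfer ellipse at r = 7.062×10^5 km gives v_t = √[μ(2/r − 1/a_t)] = 11.4263 km/s.
Δv₂ = |v_t − v_c| = |11.4263 − 18.7706| = 7.344 km/s.

Δv₂ = 7.344 km/s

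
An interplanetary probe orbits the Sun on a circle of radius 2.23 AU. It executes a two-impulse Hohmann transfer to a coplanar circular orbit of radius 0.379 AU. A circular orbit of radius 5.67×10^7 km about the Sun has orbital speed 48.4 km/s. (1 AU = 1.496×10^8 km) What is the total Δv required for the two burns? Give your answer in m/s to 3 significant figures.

From the circular-orbit relation v² = μ/r at r = 5.67×10^7 km: μ = v²r = (48.4)² × 5.67×10^7 = 1.32823×10^11 km³/s².
In km: r₁ = 2.23 × 1.496×10^8 = 3.33608×10^8 km; r₂ = 0.379 × 1.496×10^8 = 5.66984×10^7 km.
The Hohmann ellipse has a_t = (r₁ + r₂)/2 = 1.951532×10^8 km.
At r₁ the circular-orbit speed is v₁ = √(μ/r₁) = 19.953 km/s.
Transfer-orbit speed at r₁ (vis-viva): v_a = √[μ(2/r₁ − 1/a_t)] = 10.755 km/s.
First burn Δv₁ = |v_a − v₁| = 9.198 km/s.
Circular speed at r₂: v₂ = √(μ/r₂) = 48.40 km/s.
Transfer-orbit speed at r₂: v_p = √[μ(2/r₂ − 1/a_t)] = 63.28 km/s.
Second burn Δv₂ = |v₂ − v_p| = 14.88 km/s.
Total Δv = Δv₁ + Δv₂ = 24.08 km/s.

Δv = 24100 m/s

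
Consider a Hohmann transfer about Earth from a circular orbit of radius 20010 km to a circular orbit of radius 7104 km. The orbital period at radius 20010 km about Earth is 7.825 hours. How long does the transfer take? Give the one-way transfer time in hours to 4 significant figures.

From Kepler's third law T² = 4π²r³/μ at r = 20010 km, T = 7.825 hours = 7.825 × 3600 s = 28170 s: μ = 4π²r³/T² = 3.98591×10^5 km³/s².
Semi-major axis of the transfer orbit: a_t = (20010 + 7104)/2 = 13557 km.
Half the transfer-orbit period gives t = π√(a_t³/μ) = 7855 s.
Converting: 7855 s ÷ 3600 s/hour = 2.182 hours.

t = 2.182 hours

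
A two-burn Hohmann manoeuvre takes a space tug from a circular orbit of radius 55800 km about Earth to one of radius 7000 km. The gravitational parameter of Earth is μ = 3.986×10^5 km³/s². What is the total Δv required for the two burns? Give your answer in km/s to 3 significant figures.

Transfer-ellipse semi-major axis a_t = (r₁ + r₂)/2 = (55800 + 7000)/2 = 31400 km.
Circular speed at r₁: v₁ = √(μ/r₁) = √(3.986×10^5/55800) = 2.673 km/s.
On the transfer ellipse at r₁, v² = μ(2/r − 1/a) gives v_a = √[μ(2/r₁ − 1/a_t)] = 1.262 km/s.
First burn Δv₁ = |v_a − v₁| = 1.411 km/s.
Circular speed at r₂: v₂ = √(μ/r₂) = 7.5460 km/s.
Transfer-orbit speed at r₂: v_p = √[μ(2/r₂ − 1/a_t)] = 10.059 km/s.
Second burn Δv₂ = |v₂ − v_p| = 2.513 km/s.
Total Δv = Δv₁ + Δv₂ = 3.924 km/s.

Δv = 3.92 km/s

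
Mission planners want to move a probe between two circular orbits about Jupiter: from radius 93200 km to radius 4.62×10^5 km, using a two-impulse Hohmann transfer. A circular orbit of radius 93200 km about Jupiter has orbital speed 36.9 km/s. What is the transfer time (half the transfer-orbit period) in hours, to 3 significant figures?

From the circular-orbit relation v² = μ/r at r = 93200 km: μ = v²r = (36.9)² × 93200 = 1.26902×10^8 km³/s².
The Hohmann ellipse has a_t = (r₁ + r₂)/2 = 2.776×10^5 km.
By Kepler's third law the transfer-orbit period is T = 2π√(a_t³/μ), so t = T/2 = 40790 s.
Converting: 40790 s ÷ 3600 s/hour = 11.3 hours.

t = 11.3 hours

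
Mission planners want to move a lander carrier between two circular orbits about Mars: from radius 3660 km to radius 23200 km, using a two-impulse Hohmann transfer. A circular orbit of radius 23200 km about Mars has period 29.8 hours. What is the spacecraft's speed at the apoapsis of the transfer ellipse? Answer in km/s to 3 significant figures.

v = 0.709 km/s

From Kepler's third law T² = 4π²r³/μ at r = 23200 km, T = 29.8 hours = 29.8 × 3600 s = 1.0728×10^5 s: μ = 4π²r³/T² = 42833.8 km³/s².
Transfer-ellipse semi-major axis a_t = (r₁ + r₂)/2 = (3660 + 23200)/2 = 13430 km.
At apoapsis, r = 23200 km.
Vis-viva: v = √[μ(2/r − 1/a_t)] = √[42833.8 × (2/23200 − 1/13430)] = 0.7093 km/s.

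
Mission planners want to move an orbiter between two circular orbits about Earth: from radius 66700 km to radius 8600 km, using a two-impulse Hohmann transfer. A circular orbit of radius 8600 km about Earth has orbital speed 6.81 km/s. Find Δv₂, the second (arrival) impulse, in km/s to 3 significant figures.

From the circular-orbit relation v² = μ/r at r = 8600 km: μ = v²r = (6.81)² × 8600 = 3.98834×10^5 km³/s².
The Hohmann ellipse has a_t = (r₁ + r₂)/2 = 37650 km.
Circular speed at r = 8600 km: v_c = √(μ/r) = 6.810 km/s.
Vis-viva on the transfer ellipse at r = 8600 km gives v_t = √[μ(2/r − 1/a_t)] = 9.064 km/s.
Δv₂ = |v_t − v_c| = |9.064 − 6.810| = 2.254 km/s.

Δv₂ = 2.25 km/s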